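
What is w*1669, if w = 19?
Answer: 31711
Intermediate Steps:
w*1669 = 19*1669 = 31711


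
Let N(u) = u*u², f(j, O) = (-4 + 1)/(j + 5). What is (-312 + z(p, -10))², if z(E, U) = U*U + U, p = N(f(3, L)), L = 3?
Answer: 49284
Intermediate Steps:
f(j, O) = -3/(5 + j)
N(u) = u³
p = -27/512 (p = (-3/(5 + 3))³ = (-3/8)³ = -27/512 ≈ -0.052734)
z(E, U) = U + U² (z(E, U) = U² + U = U + U²)
(-312 + z(p, -10))² = (-312 - 10*(1 - 10))² = (-312 - 10*(-9))² = (-312 + 90)² = (-222)² = 49284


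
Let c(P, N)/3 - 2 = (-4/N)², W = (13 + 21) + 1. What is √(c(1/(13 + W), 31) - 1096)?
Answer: I*√1047442/31 ≈ 33.014*I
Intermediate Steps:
W = 35 (W = 34 + 1 = 35)
c(P, N) = 6 + 48/N² (c(P, N) = 6 + 3*(-4/N)² = 6 + 3*(16/N²) = 6 + 48/N²)
√(c(1/(13 + W), 31) - 1096) = √((6 + 48/31²) - 1096) = √((6 + 48*(1/961)) - 1096) = √((6 + 48/961) - 1096) = √(5814/961 - 1096) = √(-1047442/961) = I*√1047442/31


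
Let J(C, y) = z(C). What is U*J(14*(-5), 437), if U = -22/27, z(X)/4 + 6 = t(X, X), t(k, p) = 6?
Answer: 0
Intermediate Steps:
z(X) = 0 (z(X) = -24 + 4*6 = -24 + 24 = 0)
J(C, y) = 0
U = -22/27 (U = -22*1/27 = -22/27 ≈ -0.81481)
U*J(14*(-5), 437) = -22/27*0 = 0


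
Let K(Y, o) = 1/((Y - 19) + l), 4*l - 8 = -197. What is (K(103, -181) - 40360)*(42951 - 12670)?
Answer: -179654629396/147 ≈ -1.2221e+9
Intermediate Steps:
l = -189/4 (l = 2 + (¼)*(-197) = 2 - 197/4 = -189/4 ≈ -47.250)
K(Y, o) = 1/(-265/4 + Y) (K(Y, o) = 1/((Y - 19) - 189/4) = 1/((-19 + Y) - 189/4) = 1/(-265/4 + Y))
(K(103, -181) - 40360)*(42951 - 12670) = (4/(-265 + 4*103) - 40360)*(42951 - 12670) = (4/(-265 + 412) - 40360)*30281 = (4/147 - 40360)*30281 = -5932916/147*30281 = -179654629396/147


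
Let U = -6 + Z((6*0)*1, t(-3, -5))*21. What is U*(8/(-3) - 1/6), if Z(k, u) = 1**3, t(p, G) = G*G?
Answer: -85/2 ≈ -42.500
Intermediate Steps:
t(p, G) = G**2
Z(k, u) = 1
U = 15 (U = -6 + 1*21 = -6 + 21 = 15)
U*(8/(-3) - 1/6) = 15*(8/(-3) - 1/6) = 15*(8*(-1/3) - 1*1/6) = 15*(-8/3 - 1/6) = 15*(-17/6) = -85/2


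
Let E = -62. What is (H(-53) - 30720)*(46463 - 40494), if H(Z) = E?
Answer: -183737758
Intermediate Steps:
H(Z) = -62
(H(-53) - 30720)*(46463 - 40494) = (-62 - 30720)*(46463 - 40494) = -30782*5969 = -183737758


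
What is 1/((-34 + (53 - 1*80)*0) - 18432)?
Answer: -1/18466 ≈ -5.4154e-5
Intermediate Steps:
1/((-34 + (53 - 1*80)*0) - 18432) = 1/((-34 + (53 - 80)*0) - 18432) = 1/((-34 - 27*0) - 18432) = 1/((-34 + 0) - 18432) = 1/(-34 - 18432) = 1/(-18466) = -1/18466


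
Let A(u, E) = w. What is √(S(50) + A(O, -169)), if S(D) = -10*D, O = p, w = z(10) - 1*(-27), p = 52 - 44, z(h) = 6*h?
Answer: I*√413 ≈ 20.322*I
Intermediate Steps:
p = 8
w = 87 (w = 6*10 - 1*(-27) = 60 + 27 = 87)
O = 8
A(u, E) = 87
√(S(50) + A(O, -169)) = √(-10*50 + 87) = √(-500 + 87) = √(-413) = I*√413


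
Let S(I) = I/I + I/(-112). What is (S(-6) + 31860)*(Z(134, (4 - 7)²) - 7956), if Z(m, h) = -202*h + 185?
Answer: -17108875991/56 ≈ -3.0552e+8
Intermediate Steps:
S(I) = 1 - I/112 (S(I) = 1 + I*(-1/112) = 1 - I/112)
Z(m, h) = 185 - 202*h
(S(-6) + 31860)*(Z(134, (4 - 7)²) - 7956) = ((1 - 1/112*(-6)) + 31860)*((185 - 202*(4 - 7)²) - 7956) = ((1 + 3/56) + 31860)*((185 - 202*(-3)²) - 7956) = (59/56 + 31860)*((185 - 202*9) - 7956) = 1784219*((185 - 1818) - 7956)/56 = 1784219*(-1633 - 7956)/56 = (1784219/56)*(-9589) = -17108875991/56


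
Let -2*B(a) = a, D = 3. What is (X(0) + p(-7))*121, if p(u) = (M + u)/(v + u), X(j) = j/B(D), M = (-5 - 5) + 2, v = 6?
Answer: 1815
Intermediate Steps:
B(a) = -a/2
M = -8 (M = -10 + 2 = -8)
X(j) = -2*j/3 (X(j) = j/((-½*3)) = j/(-3/2) = j*(-⅔) = -2*j/3)
p(u) = (-8 + u)/(6 + u)
(X(0) + p(-7))*121 = (-⅔*0 + (-8 - 7)/(6 - 7))*121 = (0 - 15/(-1))*121 = (0 - 1*(-15))*121 = (0 + 15)*121 = 15*121 = 1815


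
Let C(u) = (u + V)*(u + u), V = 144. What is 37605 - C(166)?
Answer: -65315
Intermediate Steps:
C(u) = 2*u*(144 + u) (C(u) = (u + 144)*(u + u) = (144 + u)*(2*u) = 2*u*(144 + u))
37605 - C(166) = 37605 - 2*166*(144 + 166) = 37605 - 2*166*310 = 37605 - 1*102920 = 37605 - 102920 = -65315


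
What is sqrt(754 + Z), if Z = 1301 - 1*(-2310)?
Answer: 3*sqrt(485) ≈ 66.068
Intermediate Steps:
Z = 3611 (Z = 1301 + 2310 = 3611)
sqrt(754 + Z) = sqrt(754 + 3611) = sqrt(4365) = 3*sqrt(485)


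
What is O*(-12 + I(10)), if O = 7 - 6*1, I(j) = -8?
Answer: -20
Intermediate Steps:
O = 1 (O = 7 - 6 = 1)
O*(-12 + I(10)) = 1*(-12 - 8) = 1*(-20) = -20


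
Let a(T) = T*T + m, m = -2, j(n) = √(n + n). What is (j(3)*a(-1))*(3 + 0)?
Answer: -3*√6 ≈ -7.3485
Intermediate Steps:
j(n) = √2*√n (j(n) = √(2*n) = √2*√n)
a(T) = -2 + T² (a(T) = T*T - 2 = T² - 2 = -2 + T²)
(j(3)*a(-1))*(3 + 0) = ((√2*√3)*(-2 + (-1)²))*(3 + 0) = (√6*(-2 + 1))*3 = (√6*(-1))*3 = -√6*3 = -3*√6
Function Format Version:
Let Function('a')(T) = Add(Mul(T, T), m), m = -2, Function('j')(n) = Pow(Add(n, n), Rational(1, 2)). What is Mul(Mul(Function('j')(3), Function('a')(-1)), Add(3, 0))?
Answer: Mul(-3, Pow(6, Rational(1, 2))) ≈ -7.3485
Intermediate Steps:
Function('j')(n) = Mul(Pow(2, Rational(1, 2)), Pow(n, Rational(1, 2))) (Function('j')(n) = Pow(Mul(2, n), Rational(1, 2)) = Mul(Pow(2, Rational(1, 2)), Pow(n, Rational(1, 2))))
Function('a')(T) = Add(-2, Pow(T, 2)) (Function('a')(T) = Add(Mul(T, T), -2) = Add(Pow(T, 2), -2) = Add(-2, Pow(T, 2)))
Mul(Mul(Function('j')(3), Function('a')(-1)), Add(3, 0)) = Mul(Mul(Mul(Pow(2, Rational(1, 2)), Pow(3, Rational(1, 2))), Add(-2, Pow(-1, 2))), Add(3, 0)) = Mul(Mul(Pow(6, Rational(1, 2)), Add(-2, 1)), 3) = Mul(Mul(Pow(6, Rational(1, 2)), -1), 3) = Mul(Mul(-1, Pow(6, Rational(1, 2))), 3) = Mul(-3, Pow(6, Rational(1, 2)))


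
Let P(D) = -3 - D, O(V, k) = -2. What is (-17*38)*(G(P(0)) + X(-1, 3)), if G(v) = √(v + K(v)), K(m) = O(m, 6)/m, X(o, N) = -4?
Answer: 2584 - 646*I*√21/3 ≈ 2584.0 - 986.78*I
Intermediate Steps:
K(m) = -2/m
G(v) = √(v - 2/v)
(-17*38)*(G(P(0)) + X(-1, 3)) = (-17*38)*(√((-3 - 1*0) - 2/(-3 - 1*0)) - 4) = -646*(√((-3 + 0) - 2/(-3 + 0)) - 4) = -646*(√(-3 - 2/(-3)) - 4) = -646*(√(-3 - 2*(-⅓)) - 4) = -646*(√(-3 + ⅔) - 4) = -646*(√(-7/3) - 4) = -646*(I*√21/3 - 4) = -646*(-4 + I*√21/3) = 2584 - 646*I*√21/3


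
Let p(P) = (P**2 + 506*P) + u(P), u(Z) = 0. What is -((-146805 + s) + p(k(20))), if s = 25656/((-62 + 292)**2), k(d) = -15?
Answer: 2038891836/13225 ≈ 1.5417e+5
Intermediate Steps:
s = 6414/13225 (s = 25656/(230**2) = 25656/52900 = 25656*(1/52900) = 6414/13225 ≈ 0.48499)
p(P) = P**2 + 506*P (p(P) = (P**2 + 506*P) + 0 = P**2 + 506*P)
-((-146805 + s) + p(k(20))) = -((-146805 + 6414/13225) - 15*(506 - 15)) = -(-1941489711/13225 - 15*491) = -(-1941489711/13225 - 7365) = -1*(-2038891836/13225) = 2038891836/13225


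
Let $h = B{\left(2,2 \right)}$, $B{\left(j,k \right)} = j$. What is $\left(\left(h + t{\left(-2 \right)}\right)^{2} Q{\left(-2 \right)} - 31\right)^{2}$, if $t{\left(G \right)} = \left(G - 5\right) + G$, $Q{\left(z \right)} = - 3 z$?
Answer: $69169$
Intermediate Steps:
$h = 2$
$t{\left(G \right)} = -5 + 2 G$ ($t{\left(G \right)} = \left(-5 + G\right) + G = -5 + 2 G$)
$\left(\left(h + t{\left(-2 \right)}\right)^{2} Q{\left(-2 \right)} - 31\right)^{2} = \left(\left(2 + \left(-5 + 2 \left(-2\right)\right)\right)^{2} \left(\left(-3\right) \left(-2\right)\right) - 31\right)^{2} = \left(\left(2 - 9\right)^{2} \cdot 6 - 31\right)^{2} = \left(\left(-7\right)^{2} \cdot 6 - 31\right)^{2} = \left(49 \cdot 6 - 31\right)^{2} = \left(294 - 31\right)^{2} = 263^{2} = 69169$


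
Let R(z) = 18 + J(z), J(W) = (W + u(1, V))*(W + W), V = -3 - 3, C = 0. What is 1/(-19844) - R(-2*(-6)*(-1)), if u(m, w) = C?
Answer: -6072265/19844 ≈ -306.00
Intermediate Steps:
V = -6
u(m, w) = 0
J(W) = 2*W**2 (J(W) = (W + 0)*(W + W) = W*(2*W) = 2*W**2)
R(z) = 18 + 2*z**2
1/(-19844) - R(-2*(-6)*(-1)) = 1/(-19844) - (18 + 2*(-2*(-6)*(-1))**2) = -1/19844 - (18 + 2*(12*(-1))**2) = -1/19844 - (18 + 2*(-12)**2) = -1/19844 - (18 + 2*144) = -1/19844 - (18 + 288) = -1/19844 - 1*306 = -1/19844 - 306 = -6072265/19844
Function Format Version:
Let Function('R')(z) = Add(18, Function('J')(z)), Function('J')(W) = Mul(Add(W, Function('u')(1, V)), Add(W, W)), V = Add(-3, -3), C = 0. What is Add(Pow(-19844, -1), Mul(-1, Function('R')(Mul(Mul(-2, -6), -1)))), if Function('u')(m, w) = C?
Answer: Rational(-6072265, 19844) ≈ -306.00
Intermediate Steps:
V = -6
Function('u')(m, w) = 0
Function('J')(W) = Mul(2, Pow(W, 2)) (Function('J')(W) = Mul(Add(W, 0), Add(W, W)) = Mul(W, Mul(2, W)) = Mul(2, Pow(W, 2)))
Function('R')(z) = Add(18, Mul(2, Pow(z, 2)))
Add(Pow(-19844, -1), Mul(-1, Function('R')(Mul(Mul(-2, -6), -1)))) = Add(Pow(-19844, -1), Mul(-1, Add(18, Mul(2, Pow(Mul(Mul(-2, -6), -1), 2))))) = Add(Rational(-1, 19844), Mul(-1, Add(18, Mul(2, Pow(Mul(12, -1), 2))))) = Add(Rational(-1, 19844), Mul(-1, Add(18, Mul(2, Pow(-12, 2))))) = Add(Rational(-1, 19844), Mul(-1, Add(18, Mul(2, 144)))) = Add(Rational(-1, 19844), Mul(-1, Add(18, 288))) = Add(Rational(-1, 19844), Mul(-1, 306)) = Add(Rational(-1, 19844), -306) = Rational(-6072265, 19844)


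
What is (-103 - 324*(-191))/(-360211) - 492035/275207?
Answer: -194238983052/99132588677 ≈ -1.9594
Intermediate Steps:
(-103 - 324*(-191))/(-360211) - 492035/275207 = (-103 + 61884)*(-1/360211) - 492035*1/275207 = 61781*(-1/360211) - 492035/275207 = -61781/360211 - 492035/275207 = -194238983052/99132588677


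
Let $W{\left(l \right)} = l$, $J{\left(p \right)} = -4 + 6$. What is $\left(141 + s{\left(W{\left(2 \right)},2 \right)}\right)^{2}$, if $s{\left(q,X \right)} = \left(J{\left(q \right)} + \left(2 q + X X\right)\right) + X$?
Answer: $23409$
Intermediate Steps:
$J{\left(p \right)} = 2$
$s{\left(q,X \right)} = 2 + X + X^{2} + 2 q$ ($s{\left(q,X \right)} = \left(2 + \left(2 q + X X\right)\right) + X = \left(2 + \left(2 q + X^{2}\right)\right) + X = \left(2 + \left(X^{2} + 2 q\right)\right) + X = \left(2 + X^{2} + 2 q\right) + X = 2 + X + X^{2} + 2 q$)
$\left(141 + s{\left(W{\left(2 \right)},2 \right)}\right)^{2} = \left(141 + \left(2 + 2 + 2^{2} + 2 \cdot 2\right)\right)^{2} = \left(141 + \left(2 + 2 + 4 + 4\right)\right)^{2} = \left(141 + 12\right)^{2} = 153^{2} = 23409$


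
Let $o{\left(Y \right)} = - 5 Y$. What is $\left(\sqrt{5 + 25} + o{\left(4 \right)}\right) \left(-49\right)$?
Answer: $980 - 49 \sqrt{30} \approx 711.62$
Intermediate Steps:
$\left(\sqrt{5 + 25} + o{\left(4 \right)}\right) \left(-49\right) = \left(\sqrt{5 + 25} - 20\right) \left(-49\right) = \left(\sqrt{30} - 20\right) \left(-49\right) = \left(-20 + \sqrt{30}\right) \left(-49\right) = 980 - 49 \sqrt{30}$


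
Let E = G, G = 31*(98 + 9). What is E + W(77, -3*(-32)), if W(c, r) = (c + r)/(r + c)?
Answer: 3318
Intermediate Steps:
W(c, r) = 1 (W(c, r) = (c + r)/(c + r) = 1)
G = 3317 (G = 31*107 = 3317)
E = 3317
E + W(77, -3*(-32)) = 3317 + 1 = 3318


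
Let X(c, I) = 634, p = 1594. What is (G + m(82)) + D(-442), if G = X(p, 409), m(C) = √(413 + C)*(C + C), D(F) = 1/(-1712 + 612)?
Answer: 697399/1100 + 492*√55 ≈ 4282.8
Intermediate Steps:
D(F) = -1/1100 (D(F) = 1/(-1100) = -1/1100)
m(C) = 2*C*√(413 + C) (m(C) = √(413 + C)*(2*C) = 2*C*√(413 + C))
G = 634
(G + m(82)) + D(-442) = (634 + 2*82*√(413 + 82)) - 1/1100 = (634 + 2*82*√495) - 1/1100 = (634 + 2*82*(3*√55)) - 1/1100 = (634 + 492*√55) - 1/1100 = 697399/1100 + 492*√55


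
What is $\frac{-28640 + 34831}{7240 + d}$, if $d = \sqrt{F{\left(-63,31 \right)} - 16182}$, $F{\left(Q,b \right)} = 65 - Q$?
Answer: $\frac{22411420}{26216827} - \frac{6191 i \sqrt{16054}}{52433654} \approx 0.85485 - 0.01496 i$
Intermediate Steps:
$d = i \sqrt{16054}$ ($d = \sqrt{\left(65 - -63\right) - 16182} = \sqrt{\left(65 + 63\right) - 16182} = \sqrt{128 - 16182} = \sqrt{-16054} = i \sqrt{16054} \approx 126.7 i$)
$\frac{-28640 + 34831}{7240 + d} = \frac{-28640 + 34831}{7240 + i \sqrt{16054}} = \frac{6191}{7240 + i \sqrt{16054}}$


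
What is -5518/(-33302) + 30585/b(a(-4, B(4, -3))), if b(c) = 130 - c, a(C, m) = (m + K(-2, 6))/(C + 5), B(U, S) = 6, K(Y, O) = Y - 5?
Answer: 509632264/2181281 ≈ 233.64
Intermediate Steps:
K(Y, O) = -5 + Y
a(C, m) = (-7 + m)/(5 + C) (a(C, m) = (m + (-5 - 2))/(C + 5) = (m - 7)/(5 + C) = (-7 + m)/(5 + C))
-5518/(-33302) + 30585/b(a(-4, B(4, -3))) = -5518/(-33302) + 30585/(130 - (-7 + 6)/(5 - 4)) = -5518*(-1/33302) + 30585/(130 - (-1)/1) = 2759/16651 + 30585/(130 - (-1)) = 2759/16651 + 30585/(130 - 1*(-1)) = 2759/16651 + 30585/(130 + 1) = 2759/16651 + 30585/131 = 509632264/2181281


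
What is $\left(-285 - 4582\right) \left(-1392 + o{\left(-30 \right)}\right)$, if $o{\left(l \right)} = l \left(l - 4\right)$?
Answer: $1810524$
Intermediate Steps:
$o{\left(l \right)} = l \left(-4 + l\right)$
$\left(-285 - 4582\right) \left(-1392 + o{\left(-30 \right)}\right) = \left(-285 - 4582\right) \left(-1392 - 30 \left(-4 - 30\right)\right) = - 4867 \left(-1392 - -1020\right) = - 4867 \left(-1392 + 1020\right) = \left(-4867\right) \left(-372\right) = 1810524$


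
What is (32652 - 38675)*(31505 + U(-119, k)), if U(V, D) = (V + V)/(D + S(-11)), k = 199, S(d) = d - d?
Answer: -37759734911/199 ≈ -1.8975e+8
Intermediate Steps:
S(d) = 0
U(V, D) = 2*V/D (U(V, D) = (V + V)/(D + 0) = (2*V)/D = 2*V/D)
(32652 - 38675)*(31505 + U(-119, k)) = (32652 - 38675)*(31505 + 2*(-119)/199) = -6023*(31505 + 2*(-119)*(1/199)) = -6023*(31505 - 238/199) = -6023*6269257/199 = -37759734911/199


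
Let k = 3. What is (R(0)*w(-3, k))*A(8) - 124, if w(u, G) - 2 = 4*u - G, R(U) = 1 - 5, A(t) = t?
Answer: 292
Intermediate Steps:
R(U) = -4
w(u, G) = 2 - G + 4*u (w(u, G) = 2 + (4*u - G) = 2 + (-G + 4*u) = 2 - G + 4*u)
(R(0)*w(-3, k))*A(8) - 124 = -4*(2 - 1*3 + 4*(-3))*8 - 124 = -4*(2 - 3 - 12)*8 - 124 = -4*(-13)*8 - 124 = 52*8 - 124 = 416 - 124 = 292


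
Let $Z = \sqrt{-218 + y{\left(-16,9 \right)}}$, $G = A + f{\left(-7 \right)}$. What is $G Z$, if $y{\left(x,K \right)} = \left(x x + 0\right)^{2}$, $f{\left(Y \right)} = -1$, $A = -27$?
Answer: $- 28 \sqrt{65318} \approx -7156.1$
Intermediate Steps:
$y{\left(x,K \right)} = x^{4}$ ($y{\left(x,K \right)} = \left(x^{2} + 0\right)^{2} = \left(x^{2}\right)^{2} = x^{4}$)
$G = -28$ ($G = -27 - 1 = -28$)
$Z = \sqrt{65318}$ ($Z = \sqrt{-218 + \left(-16\right)^{4}} = \sqrt{-218 + 65536} = \sqrt{65318} \approx 255.57$)
$G Z = - 28 \sqrt{65318}$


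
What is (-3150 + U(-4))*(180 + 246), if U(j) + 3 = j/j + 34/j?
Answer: -1346373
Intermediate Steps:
U(j) = -2 + 34/j (U(j) = -3 + (j/j + 34/j) = -3 + (1 + 34/j) = -2 + 34/j)
(-3150 + U(-4))*(180 + 246) = (-3150 + (-2 + 34/(-4)))*(180 + 246) = (-3150 + (-2 + 34*(-¼)))*426 = (-3150 + (-2 - 17/2))*426 = (-3150 - 21/2)*426 = -6321/2*426 = -1346373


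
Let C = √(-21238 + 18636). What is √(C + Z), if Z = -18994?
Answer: √(-18994 + I*√2602) ≈ 0.185 + 137.82*I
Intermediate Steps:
C = I*√2602 (C = √(-2602) = I*√2602 ≈ 51.01*I)
√(C + Z) = √(I*√2602 - 18994) = √(-18994 + I*√2602)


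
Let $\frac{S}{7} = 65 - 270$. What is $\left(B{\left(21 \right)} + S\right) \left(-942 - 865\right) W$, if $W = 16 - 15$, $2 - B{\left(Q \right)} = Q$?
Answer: $2627378$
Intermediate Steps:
$S = -1435$ ($S = 7 \left(65 - 270\right) = 7 \left(-205\right) = -1435$)
$B{\left(Q \right)} = 2 - Q$
$W = 1$ ($W = 16 - 15 = 1$)
$\left(B{\left(21 \right)} + S\right) \left(-942 - 865\right) W = \left(\left(2 - 21\right) - 1435\right) \left(-942 - 865\right) 1 = \left(\left(2 - 21\right) - 1435\right) \left(-1807\right) 1 = \left(-19 - 1435\right) \left(-1807\right) 1 = \left(-1454\right) \left(-1807\right) 1 = 2627378 \cdot 1 = 2627378$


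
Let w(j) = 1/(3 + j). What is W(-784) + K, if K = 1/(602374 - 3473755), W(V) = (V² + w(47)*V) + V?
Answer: 44065384349423/71784525 ≈ 6.1386e+5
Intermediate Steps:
W(V) = V² + 51*V/50 (W(V) = (V² + V/(3 + 47)) + V = (V² + V/50) + V = V² + 51*V/50)
K = -1/2871381 (K = 1/(-2871381) = -1/2871381 ≈ -3.4826e-7)
W(-784) + K = (1/50)*(-784)*(51 + 50*(-784)) - 1/2871381 = (1/50)*(-784)*(51 - 39200) - 1/2871381 = (1/50)*(-784)*(-39149) - 1/2871381 = 15346408/25 - 1/2871381 = 44065384349423/71784525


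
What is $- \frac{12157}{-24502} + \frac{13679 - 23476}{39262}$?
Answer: $\frac{59315510}{240499381} \approx 0.24663$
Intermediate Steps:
$- \frac{12157}{-24502} + \frac{13679 - 23476}{39262} = \left(-12157\right) \left(- \frac{1}{24502}\right) + \left(13679 - 23476\right) \frac{1}{39262} = \frac{12157}{24502} - \frac{9797}{39262} = \frac{59315510}{240499381}$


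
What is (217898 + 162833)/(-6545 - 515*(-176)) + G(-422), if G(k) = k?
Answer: -35107359/84095 ≈ -417.47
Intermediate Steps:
(217898 + 162833)/(-6545 - 515*(-176)) + G(-422) = (217898 + 162833)/(-6545 - 515*(-176)) - 422 = 380731/(-6545 + 90640) - 422 = 380731/84095 - 422 = -35107359/84095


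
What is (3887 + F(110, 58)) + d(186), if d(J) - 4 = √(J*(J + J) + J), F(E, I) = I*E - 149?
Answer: 10122 + √69378 ≈ 10385.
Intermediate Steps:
F(E, I) = -149 + E*I (F(E, I) = E*I - 149 = -149 + E*I)
d(J) = 4 + √(J + 2*J²) (d(J) = 4 + √(J*(J + J) + J) = 4 + √(J*(2*J) + J) = 4 + √(2*J² + J) = 4 + √(J + 2*J²))
(3887 + F(110, 58)) + d(186) = (3887 + (-149 + 110*58)) + (4 + √(186*(1 + 2*186))) = (3887 + (-149 + 6380)) + (4 + √(186*(1 + 372))) = (3887 + 6231) + (4 + √(186*373)) = 10118 + (4 + √69378) = 10122 + √69378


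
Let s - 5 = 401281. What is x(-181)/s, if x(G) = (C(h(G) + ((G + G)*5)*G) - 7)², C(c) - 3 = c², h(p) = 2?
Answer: 5759823937289438025800/200643 ≈ 2.8707e+16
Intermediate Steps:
s = 401286 (s = 5 + 401281 = 401286)
C(c) = 3 + c²
x(G) = (-4 + (2 + 10*G²)²)² (x(G) = ((3 + (2 + ((G + G)*5)*G)²) - 7)² = ((3 + (2 + ((2*G)*5)*G)²) - 7)² = ((3 + (2 + (10*G)*G)²) - 7)² = ((3 + (2 + 10*G²)²) - 7)² = (-4 + (2 + 10*G²)²)²)
x(-181)/s = (16*(-1 + (1 + 5*(-181)²)²)²)/401286 = (16*(-1 + (1 + 5*32761)²)²)*(1/401286) = (16*(-1 + (1 + 163805)²)²)*(1/401286) = (16*(-1 + 163806²)²)*(1/401286) = (16*(-1 + 26832405636)²)*(1/401286) = (16*26832405635²)*(1/401286) = (16*719977992161179753225)*(1/401286) = 11519647874578876051600*(1/401286) = 5759823937289438025800/200643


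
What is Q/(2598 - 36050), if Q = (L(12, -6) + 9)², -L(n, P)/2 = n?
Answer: -225/33452 ≈ -0.0067261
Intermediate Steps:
L(n, P) = -2*n
Q = 225 (Q = (-2*12 + 9)² = (-24 + 9)² = (-15)² = 225)
Q/(2598 - 36050) = 225/(2598 - 36050) = 225/(-33452) = 225*(-1/33452) = -225/33452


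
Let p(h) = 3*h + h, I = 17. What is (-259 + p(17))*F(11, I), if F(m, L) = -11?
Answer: 2101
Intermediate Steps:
p(h) = 4*h
(-259 + p(17))*F(11, I) = (-259 + 4*17)*(-11) = (-259 + 68)*(-11) = -191*(-11) = 2101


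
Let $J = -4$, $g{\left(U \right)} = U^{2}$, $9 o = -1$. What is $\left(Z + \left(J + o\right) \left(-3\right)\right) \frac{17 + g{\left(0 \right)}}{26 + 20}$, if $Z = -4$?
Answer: $\frac{425}{138} \approx 3.0797$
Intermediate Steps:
$o = - \frac{1}{9}$ ($o = \frac{1}{9} \left(-1\right) = - \frac{1}{9} \approx -0.11111$)
$\left(Z + \left(J + o\right) \left(-3\right)\right) \frac{17 + g{\left(0 \right)}}{26 + 20} = \left(-4 + \left(-4 - \frac{1}{9}\right) \left(-3\right)\right) \frac{17 + 0^{2}}{26 + 20} = \left(-4 - - \frac{37}{3}\right) \frac{17 + 0}{46} = \left(-4 + \frac{37}{3}\right) 17 \cdot \frac{1}{46} = \frac{25}{3} \cdot \frac{17}{46} = \frac{425}{138}$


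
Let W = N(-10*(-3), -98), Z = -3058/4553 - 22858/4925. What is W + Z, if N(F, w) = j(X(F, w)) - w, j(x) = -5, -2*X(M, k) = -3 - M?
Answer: 1966254701/22423525 ≈ 87.687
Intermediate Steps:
X(M, k) = 3/2 + M/2 (X(M, k) = -(-3 - M)/2 = 3/2 + M/2)
N(F, w) = -5 - w
Z = -119133124/22423525 (Z = -3058*1/4553 - 22858*1/4925 = -3058/4553 - 22858/4925 = -119133124/22423525 ≈ -5.3129)
W = 93 (W = -5 - 1*(-98) = -5 + 98 = 93)
W + Z = 93 - 119133124/22423525 = 1966254701/22423525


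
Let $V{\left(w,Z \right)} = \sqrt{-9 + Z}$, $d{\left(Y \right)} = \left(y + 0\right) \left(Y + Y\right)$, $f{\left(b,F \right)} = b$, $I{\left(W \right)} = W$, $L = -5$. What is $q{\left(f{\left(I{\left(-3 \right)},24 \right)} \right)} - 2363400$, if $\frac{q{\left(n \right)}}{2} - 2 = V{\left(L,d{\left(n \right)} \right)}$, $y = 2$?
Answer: $-2363396 + 2 i \sqrt{21} \approx -2.3634 \cdot 10^{6} + 9.1651 i$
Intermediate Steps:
$d{\left(Y \right)} = 4 Y$ ($d{\left(Y \right)} = \left(2 + 0\right) \left(Y + Y\right) = 2 \cdot 2 Y = 4 Y$)
$q{\left(n \right)} = 4 + 2 \sqrt{-9 + 4 n}$
$q{\left(f{\left(I{\left(-3 \right)},24 \right)} \right)} - 2363400 = \left(4 + 2 \sqrt{-9 + 4 \left(-3\right)}\right) - 2363400 = \left(4 + 2 \sqrt{-9 - 12}\right) - 2363400 = \left(4 + 2 \sqrt{-21}\right) - 2363400 = \left(4 + 2 i \sqrt{21}\right) - 2363400 = -2363396 + 2 i \sqrt{21}$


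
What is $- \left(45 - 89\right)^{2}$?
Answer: $-1936$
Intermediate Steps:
$- \left(45 - 89\right)^{2} = - \left(-44\right)^{2} = \left(-1\right) 1936 = -1936$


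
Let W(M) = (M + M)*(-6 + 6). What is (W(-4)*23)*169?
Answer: 0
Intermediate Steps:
W(M) = 0 (W(M) = (2*M)*0 = 0)
(W(-4)*23)*169 = (0*23)*169 = 0*169 = 0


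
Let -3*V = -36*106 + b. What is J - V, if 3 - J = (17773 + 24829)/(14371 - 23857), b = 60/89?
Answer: -31393442/24831 ≈ -1264.3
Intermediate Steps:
b = 60/89 (b = 60*(1/89) = 60/89 ≈ 0.67416)
J = 2090/279 (J = 3 - (17773 + 24829)/(14371 - 23857) = 3 - 42602/(-9486) = 3 - 42602*(-1)/9486 = 3 - 1*(-1253/279) = 3 + 1253/279 = 2090/279 ≈ 7.4910)
V = 113188/89 (V = -(-36*106 + 60/89)/3 = -(-3816 + 60/89)/3 = -⅓*(-339564/89) = 113188/89 ≈ 1271.8)
J - V = 2090/279 - 1*113188/89 = 2090/279 - 113188/89 = -31393442/24831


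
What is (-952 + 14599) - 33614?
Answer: -19967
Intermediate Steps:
(-952 + 14599) - 33614 = 13647 - 33614 = -19967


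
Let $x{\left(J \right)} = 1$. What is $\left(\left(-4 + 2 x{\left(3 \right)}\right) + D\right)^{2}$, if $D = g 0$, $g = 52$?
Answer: $4$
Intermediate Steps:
$D = 0$ ($D = 52 \cdot 0 = 0$)
$\left(\left(-4 + 2 x{\left(3 \right)}\right) + D\right)^{2} = \left(\left(-4 + 2 \cdot 1\right) + 0\right)^{2} = \left(\left(-4 + 2\right) + 0\right)^{2} = \left(-2 + 0\right)^{2} = \left(-2\right)^{2} = 4$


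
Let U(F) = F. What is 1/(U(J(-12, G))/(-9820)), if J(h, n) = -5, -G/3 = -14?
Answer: 1964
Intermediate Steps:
G = 42 (G = -3*(-14) = 42)
1/(U(J(-12, G))/(-9820)) = 1/(-5/(-9820)) = 1/(-5*(-1/9820)) = 1/(1/1964) = 1964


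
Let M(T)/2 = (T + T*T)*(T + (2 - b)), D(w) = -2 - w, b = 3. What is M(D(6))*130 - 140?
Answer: -131180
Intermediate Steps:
M(T) = 2*(-1 + T)*(T + T²) (M(T) = 2*((T + T*T)*(T + (2 - 1*3))) = 2*((T + T²)*(T + (2 - 3))) = 2*((T + T²)*(T - 1)) = 2*((T + T²)*(-1 + T)) = 2*((-1 + T)*(T + T²)) = 2*(-1 + T)*(T + T²))
M(D(6))*130 - 140 = (2*(-2 - 1*6)*(-1 + (-2 - 1*6)²))*130 - 140 = (2*(-2 - 6)*(-1 + (-2 - 6)²))*130 - 140 = (2*(-8)*(-1 + (-8)²))*130 - 140 = (2*(-8)*(-1 + 64))*130 - 140 = (2*(-8)*63)*130 - 140 = -1008*130 - 140 = -131040 - 140 = -131180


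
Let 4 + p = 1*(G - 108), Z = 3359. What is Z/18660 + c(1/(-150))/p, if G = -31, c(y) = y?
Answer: 800769/4447300 ≈ 0.18006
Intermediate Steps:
p = -143 (p = -4 + 1*(-31 - 108) = -4 + 1*(-139) = -4 - 139 = -143)
Z/18660 + c(1/(-150))/p = 3359/18660 + 1/(-150*(-143)) = 3359*(1/18660) - 1/150*(-1/143) = 3359/18660 + 1/21450 = 800769/4447300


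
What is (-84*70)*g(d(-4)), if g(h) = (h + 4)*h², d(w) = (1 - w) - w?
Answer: -6191640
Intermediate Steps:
d(w) = 1 - 2*w
g(h) = h²*(4 + h) (g(h) = (4 + h)*h² = h²*(4 + h))
(-84*70)*g(d(-4)) = (-84*70)*((1 - 2*(-4))²*(4 + (1 - 2*(-4)))) = -5880*(1 + 8)²*(4 + (1 + 8)) = -5880*9²*(4 + 9) = -476280*13 = -5880*1053 = -6191640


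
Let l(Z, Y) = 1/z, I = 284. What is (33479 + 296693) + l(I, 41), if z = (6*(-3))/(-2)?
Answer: 2971549/9 ≈ 3.3017e+5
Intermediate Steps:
z = 9 (z = -18*(-½) = 9)
l(Z, Y) = ⅑ (l(Z, Y) = 1/9 = ⅑)
(33479 + 296693) + l(I, 41) = (33479 + 296693) + ⅑ = 330172 + ⅑ = 2971549/9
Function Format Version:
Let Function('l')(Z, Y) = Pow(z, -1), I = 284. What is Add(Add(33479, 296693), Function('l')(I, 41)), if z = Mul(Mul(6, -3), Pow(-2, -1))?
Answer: Rational(2971549, 9) ≈ 3.3017e+5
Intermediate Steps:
z = 9 (z = Mul(-18, Rational(-1, 2)) = 9)
Function('l')(Z, Y) = Rational(1, 9) (Function('l')(Z, Y) = Pow(9, -1) = Rational(1, 9))
Add(Add(33479, 296693), Function('l')(I, 41)) = Add(Add(33479, 296693), Rational(1, 9)) = Add(330172, Rational(1, 9)) = Rational(2971549, 9)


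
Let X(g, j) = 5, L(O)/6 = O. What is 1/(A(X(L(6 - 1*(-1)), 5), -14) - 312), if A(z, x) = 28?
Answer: -1/284 ≈ -0.0035211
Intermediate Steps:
L(O) = 6*O
1/(A(X(L(6 - 1*(-1)), 5), -14) - 312) = 1/(28 - 312) = 1/(-284) = -1/284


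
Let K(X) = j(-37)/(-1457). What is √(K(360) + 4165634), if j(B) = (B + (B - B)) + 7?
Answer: 8*√138172062734/1457 ≈ 2041.0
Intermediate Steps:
j(B) = 7 + B (j(B) = (B + 0) + 7 = B + 7 = 7 + B)
K(X) = 30/1457 (K(X) = (7 - 37)/(-1457) = -30*(-1/1457) = 30/1457)
√(K(360) + 4165634) = √(30/1457 + 4165634) = √(6069328768/1457) = 8*√138172062734/1457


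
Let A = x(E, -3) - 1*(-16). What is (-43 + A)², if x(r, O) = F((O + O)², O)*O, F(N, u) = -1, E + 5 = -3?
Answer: 576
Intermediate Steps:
E = -8 (E = -5 - 3 = -8)
x(r, O) = -O
A = 19 (A = -1*(-3) - 1*(-16) = 3 + 16 = 19)
(-43 + A)² = (-43 + 19)² = (-24)² = 576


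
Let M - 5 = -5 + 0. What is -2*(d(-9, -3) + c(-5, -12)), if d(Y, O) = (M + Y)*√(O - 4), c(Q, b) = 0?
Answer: 18*I*√7 ≈ 47.624*I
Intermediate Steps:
M = 0 (M = 5 + (-5 + 0) = 5 - 5 = 0)
d(Y, O) = Y*√(-4 + O) (d(Y, O) = (0 + Y)*√(O - 4) = Y*√(-4 + O))
-2*(d(-9, -3) + c(-5, -12)) = -2*(-9*√(-4 - 3) + 0) = -2*(-9*I*√7 + 0) = -(-18)*I*√7 = 18*I*√7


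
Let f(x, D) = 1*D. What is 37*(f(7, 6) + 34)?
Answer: 1480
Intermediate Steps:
f(x, D) = D
37*(f(7, 6) + 34) = 37*(6 + 34) = 37*40 = 1480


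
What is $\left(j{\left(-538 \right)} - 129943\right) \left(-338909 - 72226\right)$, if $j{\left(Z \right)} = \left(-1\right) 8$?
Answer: $53427404385$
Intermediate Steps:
$j{\left(Z \right)} = -8$
$\left(j{\left(-538 \right)} - 129943\right) \left(-338909 - 72226\right) = \left(-8 - 129943\right) \left(-338909 - 72226\right) = \left(-129951\right) \left(-411135\right) = 53427404385$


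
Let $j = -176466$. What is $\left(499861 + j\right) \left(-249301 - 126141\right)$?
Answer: $-121416065590$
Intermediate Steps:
$\left(499861 + j\right) \left(-249301 - 126141\right) = \left(499861 - 176466\right) \left(-249301 - 126141\right) = 323395 \left(-375442\right) = -121416065590$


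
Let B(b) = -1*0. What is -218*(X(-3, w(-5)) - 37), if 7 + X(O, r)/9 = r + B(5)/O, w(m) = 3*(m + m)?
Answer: 80660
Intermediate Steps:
B(b) = 0
w(m) = 6*m (w(m) = 3*(2*m) = 6*m)
X(O, r) = -63 + 9*r (X(O, r) = -63 + 9*(r + 0/O) = -63 + 9*(r + 0) = -63 + 9*r)
-218*(X(-3, w(-5)) - 37) = -218*((-63 + 9*(6*(-5))) - 37) = -218*((-63 + 9*(-30)) - 37) = -218*((-63 - 270) - 37) = -218*(-333 - 37) = -218*(-370) = 80660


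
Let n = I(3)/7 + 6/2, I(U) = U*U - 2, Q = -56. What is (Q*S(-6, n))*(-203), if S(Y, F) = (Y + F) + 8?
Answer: 68208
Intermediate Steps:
I(U) = -2 + U**2 (I(U) = U**2 - 2 = -2 + U**2)
n = 4 (n = (-2 + 3**2)/7 + 6/2 = (-2 + 9)*(1/7) + 6*(1/2) = 7*(1/7) + 3 = 1 + 3 = 4)
S(Y, F) = 8 + F + Y (S(Y, F) = (F + Y) + 8 = 8 + F + Y)
(Q*S(-6, n))*(-203) = -56*(8 + 4 - 6)*(-203) = -56*6*(-203) = -336*(-203) = 68208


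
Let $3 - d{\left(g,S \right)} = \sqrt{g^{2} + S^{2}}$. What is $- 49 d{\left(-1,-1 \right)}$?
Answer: $-147 + 49 \sqrt{2} \approx -77.703$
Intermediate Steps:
$d{\left(g,S \right)} = 3 - \sqrt{S^{2} + g^{2}}$ ($d{\left(g,S \right)} = 3 - \sqrt{g^{2} + S^{2}} = 3 - \sqrt{S^{2} + g^{2}}$)
$- 49 d{\left(-1,-1 \right)} = - 49 \left(3 - \sqrt{\left(-1\right)^{2} + \left(-1\right)^{2}}\right) = - 49 \left(3 - \sqrt{1 + 1}\right) = - 49 \left(3 - \sqrt{2}\right) = -147 + 49 \sqrt{2}$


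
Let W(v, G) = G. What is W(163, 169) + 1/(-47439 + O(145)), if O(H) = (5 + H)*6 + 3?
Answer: 7864583/46536 ≈ 169.00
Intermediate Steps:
O(H) = 33 + 6*H (O(H) = (30 + 6*H) + 3 = 33 + 6*H)
W(163, 169) + 1/(-47439 + O(145)) = 169 + 1/(-47439 + (33 + 6*145)) = 169 + 1/(-47439 + (33 + 870)) = 169 + 1/(-47439 + 903) = 169 + 1/(-46536) = 169 - 1/46536 = 7864583/46536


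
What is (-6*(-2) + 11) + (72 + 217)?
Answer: 312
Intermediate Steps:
(-6*(-2) + 11) + (72 + 217) = (12 + 11) + 289 = 23 + 289 = 312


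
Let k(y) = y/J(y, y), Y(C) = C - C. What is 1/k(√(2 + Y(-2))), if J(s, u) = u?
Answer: 1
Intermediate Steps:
Y(C) = 0
k(y) = 1 (k(y) = y/y = 1)
1/k(√(2 + Y(-2))) = 1/1 = 1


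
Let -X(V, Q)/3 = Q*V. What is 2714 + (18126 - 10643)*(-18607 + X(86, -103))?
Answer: 59619775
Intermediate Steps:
X(V, Q) = -3*Q*V
2714 + (18126 - 10643)*(-18607 + X(86, -103)) = 2714 + (18126 - 10643)*(-18607 - 3*(-103)*86) = 2714 + 7483*(-18607 + 26574) = 2714 + 7483*7967 = 2714 + 59617061 = 59619775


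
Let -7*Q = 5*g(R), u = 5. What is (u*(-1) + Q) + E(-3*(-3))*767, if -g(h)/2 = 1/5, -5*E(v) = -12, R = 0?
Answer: 64263/35 ≈ 1836.1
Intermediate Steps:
E(v) = 12/5 (E(v) = -⅕*(-12) = 12/5)
g(h) = -⅖ (g(h) = -2/5 = -2*⅕ = -⅖)
Q = 2/7 (Q = -5*(-2)/(7*5) = -⅐*(-2) = 2/7 ≈ 0.28571)
(u*(-1) + Q) + E(-3*(-3))*767 = (5*(-1) + 2/7) + (12/5)*767 = (-5 + 2/7) + 9204/5 = -33/7 + 9204/5 = 64263/35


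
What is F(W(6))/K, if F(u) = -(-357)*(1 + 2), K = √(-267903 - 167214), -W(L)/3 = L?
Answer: -357*I*√435117/145039 ≈ -1.6236*I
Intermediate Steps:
W(L) = -3*L
K = I*√435117 (K = √(-435117) = I*√435117 ≈ 659.63*I)
F(u) = 1071 (F(u) = -(-357)*3 = -119*(-9) = 1071)
F(W(6))/K = 1071/((I*√435117)) = 1071*(-I*√435117/435117) = -357*I*√435117/145039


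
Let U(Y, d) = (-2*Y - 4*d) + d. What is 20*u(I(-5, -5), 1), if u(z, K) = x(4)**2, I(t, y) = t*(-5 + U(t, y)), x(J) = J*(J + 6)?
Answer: 32000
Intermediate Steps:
U(Y, d) = -3*d - 2*Y (U(Y, d) = (-4*d - 2*Y) + d = -3*d - 2*Y)
x(J) = J*(6 + J)
I(t, y) = t*(-5 - 3*y - 2*t) (I(t, y) = t*(-5 + (-3*y - 2*t)) = t*(-5 - 3*y - 2*t))
u(z, K) = 1600 (u(z, K) = (4*(6 + 4))**2 = (4*10)**2 = 40**2 = 1600)
20*u(I(-5, -5), 1) = 20*1600 = 32000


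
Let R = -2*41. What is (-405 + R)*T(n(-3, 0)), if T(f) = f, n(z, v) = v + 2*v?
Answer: 0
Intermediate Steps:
n(z, v) = 3*v
R = -82
(-405 + R)*T(n(-3, 0)) = (-405 - 82)*(3*0) = -487*0 = 0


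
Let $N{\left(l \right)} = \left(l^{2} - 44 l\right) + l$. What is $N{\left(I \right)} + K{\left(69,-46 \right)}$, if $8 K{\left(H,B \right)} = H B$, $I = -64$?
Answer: $\frac{25805}{4} \approx 6451.3$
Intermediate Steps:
$N{\left(l \right)} = l^{2} - 43 l$
$K{\left(H,B \right)} = \frac{B H}{8}$ ($K{\left(H,B \right)} = \frac{H B}{8} = \frac{B H}{8}$)
$N{\left(I \right)} + K{\left(69,-46 \right)} = - 64 \left(-43 - 64\right) + \frac{1}{8} \left(-46\right) 69 = \left(-64\right) \left(-107\right) - \frac{1587}{4} = 6848 - \frac{1587}{4} = \frac{25805}{4}$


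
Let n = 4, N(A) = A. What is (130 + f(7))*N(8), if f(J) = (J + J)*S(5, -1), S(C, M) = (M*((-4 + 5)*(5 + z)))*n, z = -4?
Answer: 592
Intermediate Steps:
S(C, M) = 4*M (S(C, M) = (M*((-4 + 5)*(5 - 4)))*4 = (M*(1*1))*4 = (M*1)*4 = M*4 = 4*M)
f(J) = -8*J (f(J) = (J + J)*(4*(-1)) = (2*J)*(-4) = -8*J)
(130 + f(7))*N(8) = (130 - 8*7)*8 = (130 - 56)*8 = 74*8 = 592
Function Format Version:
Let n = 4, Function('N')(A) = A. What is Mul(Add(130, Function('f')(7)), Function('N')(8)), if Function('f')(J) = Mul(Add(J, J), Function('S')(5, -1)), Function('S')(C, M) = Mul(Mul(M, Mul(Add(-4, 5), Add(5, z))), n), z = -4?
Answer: 592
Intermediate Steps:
Function('S')(C, M) = Mul(4, M) (Function('S')(C, M) = Mul(Mul(M, Mul(Add(-4, 5), Add(5, -4))), 4) = Mul(Mul(M, Mul(1, 1)), 4) = Mul(Mul(M, 1), 4) = Mul(M, 4) = Mul(4, M))
Function('f')(J) = Mul(-8, J) (Function('f')(J) = Mul(Add(J, J), Mul(4, -1)) = Mul(Mul(2, J), -4) = Mul(-8, J))
Mul(Add(130, Function('f')(7)), Function('N')(8)) = Mul(Add(130, Mul(-8, 7)), 8) = Mul(Add(130, -56), 8) = Mul(74, 8) = 592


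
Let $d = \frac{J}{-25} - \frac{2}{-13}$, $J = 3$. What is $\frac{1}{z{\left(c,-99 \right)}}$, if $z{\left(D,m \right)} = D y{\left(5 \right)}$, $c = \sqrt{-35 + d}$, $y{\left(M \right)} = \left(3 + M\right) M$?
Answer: $- \frac{i \sqrt{36933}}{45456} \approx - 0.0042278 i$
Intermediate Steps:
$y{\left(M \right)} = M \left(3 + M\right)$
$d = \frac{11}{325}$ ($d = \frac{3}{-25} - \frac{2}{-13} = 3 \left(- \frac{1}{25}\right) - - \frac{2}{13} = - \frac{3}{25} + \frac{2}{13} = \frac{11}{325} \approx 0.033846$)
$c = \frac{2 i \sqrt{36933}}{65}$ ($c = \sqrt{-35 + \frac{11}{325}} = \sqrt{- \frac{11364}{325}} = \frac{2 i \sqrt{36933}}{65} \approx 5.9132 i$)
$z{\left(D,m \right)} = 40 D$ ($z{\left(D,m \right)} = D 5 \left(3 + 5\right) = D 5 \cdot 8 = D 40 = 40 D$)
$\frac{1}{z{\left(c,-99 \right)}} = \frac{1}{40 \frac{2 i \sqrt{36933}}{65}} = \frac{1}{\frac{16}{13} i \sqrt{36933}} = - \frac{i \sqrt{36933}}{45456}$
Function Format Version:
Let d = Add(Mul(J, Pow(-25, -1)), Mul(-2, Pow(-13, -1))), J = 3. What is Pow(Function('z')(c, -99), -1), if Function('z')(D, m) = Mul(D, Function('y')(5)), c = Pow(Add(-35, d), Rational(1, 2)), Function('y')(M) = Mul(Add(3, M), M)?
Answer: Mul(Rational(-1, 45456), I, Pow(36933, Rational(1, 2))) ≈ Mul(-0.0042278, I)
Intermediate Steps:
Function('y')(M) = Mul(M, Add(3, M))
d = Rational(11, 325) (d = Add(Mul(3, Pow(-25, -1)), Mul(-2, Pow(-13, -1))) = Add(Mul(3, Rational(-1, 25)), Mul(-2, Rational(-1, 13))) = Add(Rational(-3, 25), Rational(2, 13)) = Rational(11, 325) ≈ 0.033846)
c = Mul(Rational(2, 65), I, Pow(36933, Rational(1, 2))) (c = Pow(Add(-35, Rational(11, 325)), Rational(1, 2)) = Pow(Rational(-11364, 325), Rational(1, 2)) = Mul(Rational(2, 65), I, Pow(36933, Rational(1, 2))) ≈ Mul(5.9132, I))
Function('z')(D, m) = Mul(40, D) (Function('z')(D, m) = Mul(D, Mul(5, Add(3, 5))) = Mul(D, Mul(5, 8)) = Mul(D, 40) = Mul(40, D))
Pow(Function('z')(c, -99), -1) = Pow(Mul(40, Mul(Rational(2, 65), I, Pow(36933, Rational(1, 2)))), -1) = Pow(Mul(Rational(16, 13), I, Pow(36933, Rational(1, 2))), -1) = Mul(Rational(-1, 45456), I, Pow(36933, Rational(1, 2)))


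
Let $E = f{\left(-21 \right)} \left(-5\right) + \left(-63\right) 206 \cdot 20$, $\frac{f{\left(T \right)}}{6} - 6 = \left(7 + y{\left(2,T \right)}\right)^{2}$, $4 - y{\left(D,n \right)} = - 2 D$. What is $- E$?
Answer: $266490$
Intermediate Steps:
$y{\left(D,n \right)} = 4 + 2 D$ ($y{\left(D,n \right)} = 4 - - 2 D = 4 + 2 D$)
$f{\left(T \right)} = 1386$ ($f{\left(T \right)} = 36 + 6 \left(7 + \left(4 + 2 \cdot 2\right)\right)^{2} = 36 + 6 \left(7 + \left(4 + 4\right)\right)^{2} = 36 + 6 \left(7 + 8\right)^{2} = 36 + 6 \cdot 15^{2} = 36 + 6 \cdot 225 = 36 + 1350 = 1386$)
$E = -266490$ ($E = 1386 \left(-5\right) + \left(-63\right) 206 \cdot 20 = -6930 - 259560 = -266490$)
$- E = \left(-1\right) \left(-266490\right) = 266490$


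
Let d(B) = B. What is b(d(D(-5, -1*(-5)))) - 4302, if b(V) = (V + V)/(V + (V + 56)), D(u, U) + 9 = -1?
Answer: -38723/9 ≈ -4302.6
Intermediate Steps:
D(u, U) = -10 (D(u, U) = -9 - 1 = -10)
b(V) = 2*V/(56 + 2*V) (b(V) = (2*V)/(V + (56 + V)) = (2*V)/(56 + 2*V) = 2*V/(56 + 2*V))
b(d(D(-5, -1*(-5)))) - 4302 = -10/(28 - 10) - 4302 = -10/18 - 4302 = -10*1/18 - 4302 = -5/9 - 4302 = -38723/9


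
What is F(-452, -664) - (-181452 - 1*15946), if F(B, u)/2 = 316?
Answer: 198030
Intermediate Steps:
F(B, u) = 632 (F(B, u) = 2*316 = 632)
F(-452, -664) - (-181452 - 1*15946) = 632 - (-181452 - 1*15946) = 632 - (-181452 - 15946) = 632 - 1*(-197398) = 632 + 197398 = 198030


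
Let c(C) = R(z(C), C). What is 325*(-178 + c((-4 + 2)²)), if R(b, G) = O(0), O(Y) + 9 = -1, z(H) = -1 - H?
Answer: -61100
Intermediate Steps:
O(Y) = -10 (O(Y) = -9 - 1 = -10)
R(b, G) = -10
c(C) = -10
325*(-178 + c((-4 + 2)²)) = 325*(-178 - 10) = 325*(-188) = -61100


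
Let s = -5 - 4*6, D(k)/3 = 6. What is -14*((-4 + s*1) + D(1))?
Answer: 210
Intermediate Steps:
D(k) = 18 (D(k) = 3*6 = 18)
s = -29 (s = -5 - 24 = -29)
-14*((-4 + s*1) + D(1)) = -14*((-4 - 29*1) + 18) = -14*((-4 - 29) + 18) = -14*(-33 + 18) = -14*(-15) = 210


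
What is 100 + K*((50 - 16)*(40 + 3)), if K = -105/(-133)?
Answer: 23830/19 ≈ 1254.2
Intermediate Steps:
K = 15/19 (K = -105*(-1/133) = 15/19 ≈ 0.78947)
100 + K*((50 - 16)*(40 + 3)) = 100 + 15*((50 - 16)*(40 + 3))/19 = 100 + 15*(34*43)/19 = 100 + (15/19)*1462 = 100 + 21930/19 = 23830/19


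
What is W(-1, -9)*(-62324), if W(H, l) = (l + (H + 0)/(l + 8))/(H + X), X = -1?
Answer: -249296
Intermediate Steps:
W(H, l) = (l + H/(8 + l))/(-1 + H) (W(H, l) = (l + (H + 0)/(l + 8))/(H - 1) = (l + H/(8 + l))/(-1 + H))
W(-1, -9)*(-62324) = ((-1 + (-9)**2 + 8*(-9))/(-8 - 1*(-9) + 8*(-1) - 1*(-9)))*(-62324) = ((-1 + 81 - 72)/(-8 + 9 - 8 + 9))*(-62324) = (8/2)*(-62324) = ((1/2)*8)*(-62324) = 4*(-62324) = -249296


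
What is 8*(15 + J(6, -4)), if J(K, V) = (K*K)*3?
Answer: 984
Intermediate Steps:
J(K, V) = 3*K² (J(K, V) = K²*3 = 3*K²)
8*(15 + J(6, -4)) = 8*(15 + 3*6²) = 8*(15 + 3*36) = 8*(15 + 108) = 8*123 = 984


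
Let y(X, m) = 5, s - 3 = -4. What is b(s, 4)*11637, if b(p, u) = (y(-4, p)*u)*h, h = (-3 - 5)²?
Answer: 14895360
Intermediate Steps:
s = -1 (s = 3 - 4 = -1)
h = 64 (h = (-8)² = 64)
b(p, u) = 320*u (b(p, u) = (5*u)*64 = 320*u)
b(s, 4)*11637 = (320*4)*11637 = 1280*11637 = 14895360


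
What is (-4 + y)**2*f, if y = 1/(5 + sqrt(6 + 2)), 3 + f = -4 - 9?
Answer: -63632/289 - 4032*sqrt(2)/289 ≈ -239.91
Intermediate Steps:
f = -16 (f = -3 + (-4 - 9) = -3 - 13 = -16)
y = 1/(5 + 2*sqrt(2)) (y = 1/(5 + sqrt(8)) = 1/(5 + 2*sqrt(2)) ≈ 0.12774)
(-4 + y)**2*f = (-4 + (5/17 - 2*sqrt(2)/17))**2*(-16) = (-63/17 - 2*sqrt(2)/17)**2*(-16) = -16*(-63/17 - 2*sqrt(2)/17)**2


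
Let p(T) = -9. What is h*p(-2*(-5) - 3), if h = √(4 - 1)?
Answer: -9*√3 ≈ -15.588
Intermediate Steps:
h = √3 ≈ 1.7320
h*p(-2*(-5) - 3) = √3*(-9) = -9*√3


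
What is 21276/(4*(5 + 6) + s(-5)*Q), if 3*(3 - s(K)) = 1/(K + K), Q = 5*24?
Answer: 1773/34 ≈ 52.147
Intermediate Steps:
Q = 120
s(K) = 3 - 1/(6*K) (s(K) = 3 - 1/(3*(K + K)) = 3 - 1/(2*K)/3 = 3 - 1/(6*K))
21276/(4*(5 + 6) + s(-5)*Q) = 21276/(4*(5 + 6) + (3 - 1/6/(-5))*120) = 21276/(4*11 + (3 - 1/6*(-1/5))*120) = 21276/(44 + (3 + 1/30)*120) = 21276/(44 + (91/30)*120) = 21276/(44 + 364) = 21276/408 = 21276*(1/408) = 1773/34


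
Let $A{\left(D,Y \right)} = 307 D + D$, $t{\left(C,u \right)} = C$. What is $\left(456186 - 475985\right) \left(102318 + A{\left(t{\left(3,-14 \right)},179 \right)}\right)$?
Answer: $-2044088358$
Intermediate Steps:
$A{\left(D,Y \right)} = 308 D$
$\left(456186 - 475985\right) \left(102318 + A{\left(t{\left(3,-14 \right)},179 \right)}\right) = \left(456186 - 475985\right) \left(102318 + 308 \cdot 3\right) = - 19799 \left(102318 + 924\right) = \left(-19799\right) 103242 = -2044088358$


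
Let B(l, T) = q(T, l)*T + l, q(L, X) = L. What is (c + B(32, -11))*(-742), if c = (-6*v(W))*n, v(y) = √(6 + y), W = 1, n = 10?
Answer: -113526 + 44520*√7 ≈ 4262.9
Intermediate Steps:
B(l, T) = l + T² (B(l, T) = T*T + l = T² + l = l + T²)
c = -60*√7 (c = -6*√(6 + 1)*10 = -6*√7*10 = -60*√7 ≈ -158.75)
(c + B(32, -11))*(-742) = (-60*√7 + (32 + (-11)²))*(-742) = (-60*√7 + (32 + 121))*(-742) = (-60*√7 + 153)*(-742) = (153 - 60*√7)*(-742) = -113526 + 44520*√7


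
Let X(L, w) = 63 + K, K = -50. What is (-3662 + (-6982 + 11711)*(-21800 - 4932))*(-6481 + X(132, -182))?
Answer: 817679967720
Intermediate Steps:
X(L, w) = 13 (X(L, w) = 63 - 50 = 13)
(-3662 + (-6982 + 11711)*(-21800 - 4932))*(-6481 + X(132, -182)) = (-3662 + (-6982 + 11711)*(-21800 - 4932))*(-6481 + 13) = (-3662 + 4729*(-26732))*(-6468) = (-3662 - 126415628)*(-6468) = -126419290*(-6468) = 817679967720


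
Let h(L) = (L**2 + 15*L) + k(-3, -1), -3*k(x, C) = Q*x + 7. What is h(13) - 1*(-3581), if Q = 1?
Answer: 11831/3 ≈ 3943.7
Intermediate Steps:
k(x, C) = -7/3 - x/3 (k(x, C) = -(1*x + 7)/3 = -(x + 7)/3 = -(7 + x)/3 = -7/3 - x/3)
h(L) = -4/3 + L**2 + 15*L (h(L) = (L**2 + 15*L) + (-7/3 - 1/3*(-3)) = (L**2 + 15*L) + (-7/3 + 1) = (L**2 + 15*L) - 4/3 = -4/3 + L**2 + 15*L)
h(13) - 1*(-3581) = (-4/3 + 13**2 + 15*13) - 1*(-3581) = (-4/3 + 169 + 195) + 3581 = 1088/3 + 3581 = 11831/3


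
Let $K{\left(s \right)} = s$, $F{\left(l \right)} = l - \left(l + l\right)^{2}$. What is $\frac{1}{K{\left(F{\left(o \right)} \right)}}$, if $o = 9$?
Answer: $- \frac{1}{315} \approx -0.0031746$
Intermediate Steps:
$F{\left(l \right)} = l - 4 l^{2}$ ($F{\left(l \right)} = l - \left(2 l\right)^{2} = l - 4 l^{2}$)
$\frac{1}{K{\left(F{\left(o \right)} \right)}} = \frac{1}{9 \left(1 - 36\right)} = \frac{1}{9 \left(-35\right)} = \frac{1}{-315} = - \frac{1}{315}$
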